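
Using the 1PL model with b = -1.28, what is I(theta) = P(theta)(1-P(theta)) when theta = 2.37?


P = 1/(1+exp(-(2.37--1.28))) = 0.9747
I = P*(1-P) = 0.9747 * 0.0253
I = 0.0247

0.0247


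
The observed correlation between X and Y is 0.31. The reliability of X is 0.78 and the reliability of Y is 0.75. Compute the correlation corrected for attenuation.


r_corrected = rxy / sqrt(rxx * ryy)
= 0.31 / sqrt(0.78 * 0.75)
= 0.31 / sqrt(0.585)
= 0.31 / 0.764853
r_corrected = 0.4053

0.4053


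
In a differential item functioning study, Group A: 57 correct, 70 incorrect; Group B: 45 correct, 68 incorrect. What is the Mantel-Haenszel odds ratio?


Odds_A = 57/70 = 0.8143
Odds_B = 45/68 = 0.6618
OR = Odds_A / Odds_B = 0.8143 / 0.6618
Exactly, OR = (57 * 68) / (70 * 45) = 3876 / 3150
OR = 1.2305

1.2305


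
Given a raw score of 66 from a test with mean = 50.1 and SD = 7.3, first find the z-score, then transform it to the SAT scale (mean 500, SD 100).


z = (X - mean) / SD = (66 - 50.1) / 7.3
z = 15.9 / 7.3
z = 2.1781
SAT-scale = SAT = 500 + 100z
Carry z at full precision (z = 15.9 / 7.3) into the conversion:
SAT-scale = 500 + 100 * (15.9 / 7.3) = 500 + 1590 / 7.3
SAT-scale = 500 + 217.8082
SAT-scale = 717.8082

717.8082


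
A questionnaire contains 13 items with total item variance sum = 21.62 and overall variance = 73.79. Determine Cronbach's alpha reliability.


alpha = (k/(k-1)) * (1 - sum(si^2)/s_total^2)
= (13/12) * (1 - 21.62/73.79)
alpha = 0.7659

0.7659


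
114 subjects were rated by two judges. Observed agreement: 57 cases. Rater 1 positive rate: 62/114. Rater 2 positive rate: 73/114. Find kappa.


P_o = 57/114 = 0.5
P_e = (62*73 + 52*41) / 12996 = 0.512311
kappa = (P_o - P_e) / (1 - P_e)
kappa = (0.5 - 0.512311) / (1 - 0.512311)
kappa = -0.0252

-0.0252


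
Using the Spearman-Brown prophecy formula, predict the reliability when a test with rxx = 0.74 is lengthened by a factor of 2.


r_new = (n * rxx) / (1 + (n-1) * rxx)
r_new = (2 * 0.74) / (1 + 1 * 0.74)
r_new = 1.48 / 1.74
r_new = 0.8506

0.8506


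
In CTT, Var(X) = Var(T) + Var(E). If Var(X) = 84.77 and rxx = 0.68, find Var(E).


var_true = rxx * var_obs = 0.68 * 84.77 = 57.6436
var_error = var_obs - var_true
var_error = 84.77 - 57.6436
var_error = 27.1264

27.1264


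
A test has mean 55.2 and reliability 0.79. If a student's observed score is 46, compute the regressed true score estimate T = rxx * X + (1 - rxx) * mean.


T_est = rxx * X + (1 - rxx) * mean
T_est = 0.79 * 46 + 0.21 * 55.2
T_est = 36.34 + 11.592
T_est = 47.932

47.932


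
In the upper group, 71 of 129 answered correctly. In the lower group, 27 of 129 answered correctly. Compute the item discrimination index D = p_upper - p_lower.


p_upper = 71/129 = 0.5504
p_lower = 27/129 = 0.2093
D = 0.5504 - 0.2093 = 0.3411

0.3411


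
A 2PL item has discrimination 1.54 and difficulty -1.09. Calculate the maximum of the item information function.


For 2PL, max info at theta = b = -1.09
I_max = a^2 / 4 = 1.54^2 / 4
= 2.3716 / 4
I_max = 0.5929

0.5929


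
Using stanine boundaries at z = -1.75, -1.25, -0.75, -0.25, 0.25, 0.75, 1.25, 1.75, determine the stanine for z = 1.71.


Stanine boundaries: [-1.75, -1.25, -0.75, -0.25, 0.25, 0.75, 1.25, 1.75]
z = 1.71
Check each boundary:
  z >= -1.75 -> could be stanine 2
  z >= -1.25 -> could be stanine 3
  z >= -0.75 -> could be stanine 4
  z >= -0.25 -> could be stanine 5
  z >= 0.25 -> could be stanine 6
  z >= 0.75 -> could be stanine 7
  z >= 1.25 -> could be stanine 8
  z < 1.75
Highest qualifying boundary gives stanine = 8

8


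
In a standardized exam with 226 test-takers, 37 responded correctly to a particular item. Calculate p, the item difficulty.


Item difficulty p = number correct / total examinees
p = 37 / 226
p = 0.1637

0.1637


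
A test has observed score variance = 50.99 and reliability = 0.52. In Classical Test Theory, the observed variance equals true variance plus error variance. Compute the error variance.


var_true = rxx * var_obs = 0.52 * 50.99 = 26.5148
var_error = var_obs - var_true
var_error = 50.99 - 26.5148
var_error = 24.4752

24.4752


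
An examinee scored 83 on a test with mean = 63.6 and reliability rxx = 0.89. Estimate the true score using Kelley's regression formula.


T_est = rxx * X + (1 - rxx) * mean
T_est = 0.89 * 83 + 0.11 * 63.6
T_est = 73.87 + 6.996
T_est = 80.866

80.866


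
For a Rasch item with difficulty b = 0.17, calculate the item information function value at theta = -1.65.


P = 1/(1+exp(-(-1.65-0.17))) = 0.1394
I = P*(1-P) = 0.1394 * 0.8606
I = 0.12

0.12


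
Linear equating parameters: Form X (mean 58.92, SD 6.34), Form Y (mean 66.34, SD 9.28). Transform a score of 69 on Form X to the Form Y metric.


slope = SD_Y / SD_X = 9.28 / 6.34 ~ 1.4637
intercept = mean_Y - slope * mean_X = 66.34 - (9.28 / 6.34) * 58.92 ~ -19.9025
Y = slope * X + intercept. To avoid rounding drift from the rounded slope/intercept, evaluate the equivalent form Y = mean_Y + SD_Y * (X - mean_X) / SD_X at full precision:
Y = 66.34 + 9.28 * (69 - 58.92) / 6.34
Y = 66.34 + 9.28 * 10.08 / 6.34
Y = 66.34 + 93.5424 / 6.34
Y = 66.34 + 14.7543
Y = 81.0943

81.0943


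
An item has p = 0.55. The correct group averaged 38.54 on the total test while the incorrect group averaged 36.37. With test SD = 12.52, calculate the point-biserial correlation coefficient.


q = 1 - p = 0.45
rpb = ((M1 - M0) / SD) * sqrt(p * q)
rpb = ((38.54 - 36.37) / 12.52) * sqrt(0.55 * 0.45)
rpb = 0.0862

0.0862


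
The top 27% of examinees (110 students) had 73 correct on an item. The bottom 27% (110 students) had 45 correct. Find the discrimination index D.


p_upper = 73/110 = 0.6636
p_lower = 45/110 = 0.4091
D = 0.6636 - 0.4091 = 0.2545

0.2545


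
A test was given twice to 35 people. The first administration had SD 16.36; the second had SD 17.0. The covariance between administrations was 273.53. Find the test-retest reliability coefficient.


r = cov(X,Y) / (SD_X * SD_Y)
r = 273.53 / (16.36 * 17.0)
r = 273.53 / 278.12
r = 0.9835

0.9835


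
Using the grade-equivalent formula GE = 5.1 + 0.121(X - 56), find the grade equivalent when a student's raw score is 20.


raw - median = 20 - 56 = -36
slope * diff = 0.121 * -36 = -4.356
GE = 5.1 + -4.356
GE = 0.744

0.744


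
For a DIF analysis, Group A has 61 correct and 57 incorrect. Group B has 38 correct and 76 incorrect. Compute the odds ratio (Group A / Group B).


Odds_A = 61/57 = 1.0702
Odds_B = 38/76 = 0.5
OR = Odds_A / Odds_B = 1.0702 / 0.5
Exactly, OR = (61 * 76) / (57 * 38) = 4636 / 2166
OR = 2.1404

2.1404


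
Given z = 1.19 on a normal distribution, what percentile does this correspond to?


CDF(z) = 0.5 * (1 + erf(z/sqrt(2)))
erf(0.8415) = 0.766
CDF = 0.883
Percentile rank = 0.883 * 100 = 88.3

88.3


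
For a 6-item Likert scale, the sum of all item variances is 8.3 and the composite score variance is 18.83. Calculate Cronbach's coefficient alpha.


alpha = (k/(k-1)) * (1 - sum(si^2)/s_total^2)
= (6/5) * (1 - 8.3/18.83)
alpha = 0.6711

0.6711


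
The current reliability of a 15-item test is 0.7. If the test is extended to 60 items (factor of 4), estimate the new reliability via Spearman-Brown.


r_new = (n * rxx) / (1 + (n-1) * rxx)
r_new = (4 * 0.7) / (1 + 3 * 0.7)
r_new = 2.8 / 3.1
r_new = 0.9032

0.9032


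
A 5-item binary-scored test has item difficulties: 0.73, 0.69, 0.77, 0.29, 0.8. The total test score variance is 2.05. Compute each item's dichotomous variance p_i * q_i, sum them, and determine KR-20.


For each item, compute p_i * q_i:
  Item 1: 0.73 * 0.27 = 0.1971
  Item 2: 0.69 * 0.31 = 0.2139
  Item 3: 0.77 * 0.23 = 0.1771
  Item 4: 0.29 * 0.71 = 0.2059
  Item 5: 0.8 * 0.2 = 0.16
Sum(p_i * q_i) = 0.1971 + 0.2139 + 0.1771 + 0.2059 + 0.16 = 0.954
KR-20 = (k/(k-1)) * (1 - Sum(p_i*q_i) / Var_total)
= (5/4) * (1 - 0.954/2.05)
= 1.25 * 0.5346
KR-20 = 0.6683

0.6683


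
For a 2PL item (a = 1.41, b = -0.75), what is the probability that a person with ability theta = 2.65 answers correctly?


a*(theta - b) = 1.41 * (2.65 - -0.75) = 4.794
exp(-4.794) = 0.0083
P = 1 / (1 + 0.0083)
P = 0.9918

0.9918


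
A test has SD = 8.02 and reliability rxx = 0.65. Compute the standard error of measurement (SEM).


SEM = SD * sqrt(1 - rxx)
SEM = 8.02 * sqrt(1 - 0.65)
SEM = 8.02 * sqrt(0.35) = 8.02 * 0.591608
SEM = 4.7447

4.7447


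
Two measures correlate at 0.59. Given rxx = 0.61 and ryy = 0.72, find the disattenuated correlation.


r_corrected = rxy / sqrt(rxx * ryy)
= 0.59 / sqrt(0.61 * 0.72)
= 0.59 / sqrt(0.4392)
= 0.59 / 0.662722
r_corrected = 0.8903

0.8903


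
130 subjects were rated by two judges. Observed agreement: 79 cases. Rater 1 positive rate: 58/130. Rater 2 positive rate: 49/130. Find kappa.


P_o = 79/130 = 0.607692
P_e = (58*49 + 72*81) / 16900 = 0.513254
kappa = (P_o - P_e) / (1 - P_e)
kappa = (0.607692 - 0.513254) / (1 - 0.513254)
kappa = 0.194

0.194


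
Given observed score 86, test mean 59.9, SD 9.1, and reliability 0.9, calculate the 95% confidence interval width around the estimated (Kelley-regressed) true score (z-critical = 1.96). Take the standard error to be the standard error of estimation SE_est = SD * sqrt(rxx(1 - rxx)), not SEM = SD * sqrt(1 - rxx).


True score estimate = 0.9*86 + 0.1*59.9 = 83.39
SE_est = SD * sqrt(rxx * (1 - rxx)) = 9.1 * sqrt(0.9 * 0.1) = 9.1 * sqrt(0.09) = 2.73
CI = T_est +/- z * SE_est, so width = 2 * z * SE_est = 2 * 1.96 * 2.73
Width = 10.7016

10.7016


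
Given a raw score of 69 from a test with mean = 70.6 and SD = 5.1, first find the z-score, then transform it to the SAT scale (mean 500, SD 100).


z = (X - mean) / SD = (69 - 70.6) / 5.1
z = -1.6 / 5.1
z = -0.3137
SAT-scale = SAT = 500 + 100z
Carry z at full precision (z = -1.6 / 5.1) into the conversion:
SAT-scale = 500 + 100 * (-1.6 / 5.1) = 500 + -160 / 5.1
SAT-scale = 500 + -31.3725
SAT-scale = 468.6275

468.6275


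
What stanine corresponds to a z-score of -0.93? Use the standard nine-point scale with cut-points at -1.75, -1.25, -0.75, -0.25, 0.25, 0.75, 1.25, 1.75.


Stanine boundaries: [-1.75, -1.25, -0.75, -0.25, 0.25, 0.75, 1.25, 1.75]
z = -0.93
Check each boundary:
  z >= -1.75 -> could be stanine 2
  z >= -1.25 -> could be stanine 3
  z < -0.75
  z < -0.25
  z < 0.25
  z < 0.75
  z < 1.25
  z < 1.75
Highest qualifying boundary gives stanine = 3

3


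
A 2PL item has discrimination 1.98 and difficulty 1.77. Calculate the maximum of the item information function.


For 2PL, max info at theta = b = 1.77
I_max = a^2 / 4 = 1.98^2 / 4
= 3.9204 / 4
I_max = 0.9801

0.9801


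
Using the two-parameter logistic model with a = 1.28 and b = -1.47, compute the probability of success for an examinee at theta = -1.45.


a*(theta - b) = 1.28 * (-1.45 - -1.47) = 0.0256
exp(-0.0256) = 0.9747
P = 1 / (1 + 0.9747)
P = 0.5064

0.5064


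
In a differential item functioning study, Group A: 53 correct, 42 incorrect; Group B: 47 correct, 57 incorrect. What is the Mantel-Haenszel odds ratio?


Odds_A = 53/42 = 1.2619
Odds_B = 47/57 = 0.8246
OR = Odds_A / Odds_B = 1.2619 / 0.8246
Exactly, OR = (53 * 57) / (42 * 47) = 3021 / 1974
OR = 1.5304

1.5304


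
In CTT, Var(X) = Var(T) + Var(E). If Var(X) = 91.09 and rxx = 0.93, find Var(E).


var_true = rxx * var_obs = 0.93 * 91.09 = 84.7137
var_error = var_obs - var_true
var_error = 91.09 - 84.7137
var_error = 6.3763

6.3763


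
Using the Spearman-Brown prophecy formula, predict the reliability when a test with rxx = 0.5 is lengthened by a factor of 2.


r_new = (n * rxx) / (1 + (n-1) * rxx)
r_new = (2 * 0.5) / (1 + 1 * 0.5)
r_new = 1.0 / 1.5
r_new = 0.6667

0.6667


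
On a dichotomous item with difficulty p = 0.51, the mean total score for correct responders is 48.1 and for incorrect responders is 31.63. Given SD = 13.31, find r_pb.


q = 1 - p = 0.49
rpb = ((M1 - M0) / SD) * sqrt(p * q)
rpb = ((48.1 - 31.63) / 13.31) * sqrt(0.51 * 0.49)
rpb = 0.6186

0.6186


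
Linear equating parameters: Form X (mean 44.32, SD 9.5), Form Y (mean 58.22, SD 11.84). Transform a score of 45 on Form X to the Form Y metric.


slope = SD_Y / SD_X = 11.84 / 9.5 ~ 1.2463
intercept = mean_Y - slope * mean_X = 58.22 - (11.84 / 9.5) * 44.32 ~ 2.9833
Y = slope * X + intercept. To avoid rounding drift from the rounded slope/intercept, evaluate the equivalent form Y = mean_Y + SD_Y * (X - mean_X) / SD_X at full precision:
Y = 58.22 + 11.84 * (45 - 44.32) / 9.5
Y = 58.22 + 11.84 * 0.68 / 9.5
Y = 58.22 + 8.0512 / 9.5
Y = 58.22 + 0.8475
Y = 59.0675

59.0675


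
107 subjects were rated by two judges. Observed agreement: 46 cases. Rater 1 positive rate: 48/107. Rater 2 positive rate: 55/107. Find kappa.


P_o = 46/107 = 0.429907
P_e = (48*55 + 59*52) / 11449 = 0.498559
kappa = (P_o - P_e) / (1 - P_e)
kappa = (0.429907 - 0.498559) / (1 - 0.498559)
kappa = -0.1369

-0.1369


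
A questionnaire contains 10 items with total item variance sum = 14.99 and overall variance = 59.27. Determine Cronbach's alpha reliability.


alpha = (k/(k-1)) * (1 - sum(si^2)/s_total^2)
= (10/9) * (1 - 14.99/59.27)
alpha = 0.8301

0.8301


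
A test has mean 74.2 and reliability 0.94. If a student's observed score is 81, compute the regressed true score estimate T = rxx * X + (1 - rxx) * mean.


T_est = rxx * X + (1 - rxx) * mean
T_est = 0.94 * 81 + 0.06 * 74.2
T_est = 76.14 + 4.452
T_est = 80.592

80.592


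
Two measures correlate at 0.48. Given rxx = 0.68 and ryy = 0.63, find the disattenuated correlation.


r_corrected = rxy / sqrt(rxx * ryy)
= 0.48 / sqrt(0.68 * 0.63)
= 0.48 / sqrt(0.4284)
= 0.48 / 0.654523
r_corrected = 0.7334

0.7334


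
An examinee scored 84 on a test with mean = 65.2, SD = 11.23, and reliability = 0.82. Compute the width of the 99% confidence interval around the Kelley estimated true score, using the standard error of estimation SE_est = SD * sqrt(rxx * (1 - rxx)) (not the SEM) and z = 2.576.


True score estimate = 0.82*84 + 0.18*65.2 = 80.616
SE_est = SD * sqrt(rxx * (1 - rxx)) = 11.23 * sqrt(0.82 * 0.18) = 11.23 * sqrt(0.1476) = 4.314425
CI = T_est +/- z * SE_est, so width = 2 * z * SE_est = 2 * 2.576 * 4.314425
Width = 22.2279

22.2279


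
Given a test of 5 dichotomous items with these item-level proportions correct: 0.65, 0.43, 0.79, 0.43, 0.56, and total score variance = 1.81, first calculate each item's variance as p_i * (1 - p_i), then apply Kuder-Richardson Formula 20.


For each item, compute p_i * q_i:
  Item 1: 0.65 * 0.35 = 0.2275
  Item 2: 0.43 * 0.57 = 0.2451
  Item 3: 0.79 * 0.21 = 0.1659
  Item 4: 0.43 * 0.57 = 0.2451
  Item 5: 0.56 * 0.44 = 0.2464
Sum(p_i * q_i) = 0.2275 + 0.2451 + 0.1659 + 0.2451 + 0.2464 = 1.13
KR-20 = (k/(k-1)) * (1 - Sum(p_i*q_i) / Var_total)
= (5/4) * (1 - 1.13/1.81)
= 1.25 * 0.3757
KR-20 = 0.4696

0.4696


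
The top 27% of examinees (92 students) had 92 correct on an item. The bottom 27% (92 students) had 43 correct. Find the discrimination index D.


p_upper = 92/92 = 1.0
p_lower = 43/92 = 0.4674
D = 1.0 - 0.4674 = 0.5326

0.5326


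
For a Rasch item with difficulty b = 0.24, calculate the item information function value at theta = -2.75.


P = 1/(1+exp(-(-2.75-0.24))) = 0.0479
I = P*(1-P) = 0.0479 * 0.9521
I = 0.0456

0.0456


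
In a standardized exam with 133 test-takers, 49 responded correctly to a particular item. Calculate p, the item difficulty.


Item difficulty p = number correct / total examinees
p = 49 / 133
p = 0.3684

0.3684


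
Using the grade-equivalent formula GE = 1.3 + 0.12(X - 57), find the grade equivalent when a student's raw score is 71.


raw - median = 71 - 57 = 14
slope * diff = 0.12 * 14 = 1.68
GE = 1.3 + 1.68
GE = 2.98

2.98


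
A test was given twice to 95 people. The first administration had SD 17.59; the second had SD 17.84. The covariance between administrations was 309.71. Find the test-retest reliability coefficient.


r = cov(X,Y) / (SD_X * SD_Y)
r = 309.71 / (17.59 * 17.84)
r = 309.71 / 313.8056
r = 0.9869

0.9869


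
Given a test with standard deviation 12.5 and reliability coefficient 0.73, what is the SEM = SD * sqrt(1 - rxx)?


SEM = SD * sqrt(1 - rxx)
SEM = 12.5 * sqrt(1 - 0.73)
SEM = 12.5 * sqrt(0.27) = 12.5 * 0.519615
SEM = 6.4952

6.4952


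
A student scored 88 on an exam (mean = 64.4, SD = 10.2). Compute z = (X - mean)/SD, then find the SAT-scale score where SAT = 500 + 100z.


z = (X - mean) / SD = (88 - 64.4) / 10.2
z = 23.6 / 10.2
z = 2.3137
SAT-scale = SAT = 500 + 100z
Carry z at full precision (z = 23.6 / 10.2) into the conversion:
SAT-scale = 500 + 100 * (23.6 / 10.2) = 500 + 2360 / 10.2
SAT-scale = 500 + 231.3725
SAT-scale = 731.3725

731.3725


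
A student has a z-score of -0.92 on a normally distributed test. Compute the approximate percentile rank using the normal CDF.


CDF(z) = 0.5 * (1 + erf(z/sqrt(2)))
erf(-0.6505) = -0.6424
CDF = 0.1788
Percentile rank = 0.1788 * 100 = 17.88

17.88


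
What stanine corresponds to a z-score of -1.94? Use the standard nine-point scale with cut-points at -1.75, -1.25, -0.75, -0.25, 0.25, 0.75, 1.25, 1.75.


Stanine boundaries: [-1.75, -1.25, -0.75, -0.25, 0.25, 0.75, 1.25, 1.75]
z = -1.94
Check each boundary:
  z < -1.75
  z < -1.25
  z < -0.75
  z < -0.25
  z < 0.25
  z < 0.75
  z < 1.25
  z < 1.75
Highest qualifying boundary gives stanine = 1

1


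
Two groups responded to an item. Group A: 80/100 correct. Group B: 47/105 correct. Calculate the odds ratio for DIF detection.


Odds_A = 80/20 = 4.0
Odds_B = 47/58 = 0.8103
OR = Odds_A / Odds_B = 4.0 / 0.8103
Exactly, OR = (80 * 58) / (20 * 47) = 4640 / 940
OR = 4.9362

4.9362


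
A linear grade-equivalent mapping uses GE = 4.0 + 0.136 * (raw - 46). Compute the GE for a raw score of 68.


raw - median = 68 - 46 = 22
slope * diff = 0.136 * 22 = 2.992
GE = 4.0 + 2.992
GE = 6.992

6.992


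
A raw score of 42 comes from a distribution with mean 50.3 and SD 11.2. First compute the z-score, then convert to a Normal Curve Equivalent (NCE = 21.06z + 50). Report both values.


z = (X - mean) / SD = (42 - 50.3) / 11.2
z = -8.3 / 11.2
z = -0.7411
NCE = NCE = 21.06z + 50
Carry z at full precision (z = -8.3 / 11.2) into the conversion:
NCE = 21.06 * (-8.3 / 11.2) + 50 = -174.798 / 11.2 + 50
NCE = -15.607 + 50
NCE = 34.393

34.393


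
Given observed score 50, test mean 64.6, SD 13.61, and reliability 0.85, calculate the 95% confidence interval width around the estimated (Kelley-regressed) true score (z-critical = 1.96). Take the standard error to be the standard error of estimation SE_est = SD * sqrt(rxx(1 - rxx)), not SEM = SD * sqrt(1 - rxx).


True score estimate = 0.85*50 + 0.15*64.6 = 52.19
SE_est = SD * sqrt(rxx * (1 - rxx)) = 13.61 * sqrt(0.85 * 0.15) = 13.61 * sqrt(0.1275) = 4.859742
CI = T_est +/- z * SE_est, so width = 2 * z * SE_est = 2 * 1.96 * 4.859742
Width = 19.0502

19.0502


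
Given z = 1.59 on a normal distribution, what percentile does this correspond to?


CDF(z) = 0.5 * (1 + erf(z/sqrt(2)))
erf(1.1243) = 0.8882
CDF = 0.9441
Percentile rank = 0.9441 * 100 = 94.41

94.41


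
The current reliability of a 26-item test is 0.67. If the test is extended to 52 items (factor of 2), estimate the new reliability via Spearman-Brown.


r_new = (n * rxx) / (1 + (n-1) * rxx)
r_new = (2 * 0.67) / (1 + 1 * 0.67)
r_new = 1.34 / 1.67
r_new = 0.8024

0.8024


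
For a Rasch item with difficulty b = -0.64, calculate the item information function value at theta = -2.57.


P = 1/(1+exp(-(-2.57--0.64))) = 0.1268
I = P*(1-P) = 0.1268 * 0.8732
I = 0.1107

0.1107


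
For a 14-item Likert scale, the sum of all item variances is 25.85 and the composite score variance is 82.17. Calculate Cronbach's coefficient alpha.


alpha = (k/(k-1)) * (1 - sum(si^2)/s_total^2)
= (14/13) * (1 - 25.85/82.17)
alpha = 0.7381

0.7381


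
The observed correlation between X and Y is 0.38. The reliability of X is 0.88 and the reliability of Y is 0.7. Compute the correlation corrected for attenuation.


r_corrected = rxy / sqrt(rxx * ryy)
= 0.38 / sqrt(0.88 * 0.7)
= 0.38 / sqrt(0.616)
= 0.38 / 0.784857
r_corrected = 0.4842

0.4842


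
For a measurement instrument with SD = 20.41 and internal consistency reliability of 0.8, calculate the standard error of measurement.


SEM = SD * sqrt(1 - rxx)
SEM = 20.41 * sqrt(1 - 0.8)
SEM = 20.41 * sqrt(0.2) = 20.41 * 0.447214
SEM = 9.1276

9.1276


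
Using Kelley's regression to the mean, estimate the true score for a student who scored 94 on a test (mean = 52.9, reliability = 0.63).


T_est = rxx * X + (1 - rxx) * mean
T_est = 0.63 * 94 + 0.37 * 52.9
T_est = 59.22 + 19.573
T_est = 78.793

78.793


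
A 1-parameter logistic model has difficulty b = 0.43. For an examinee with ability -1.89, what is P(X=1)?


theta - b = -1.89 - 0.43 = -2.32
exp(-(theta - b)) = exp(2.32) = 10.1757
P = 1 / (1 + 10.1757)
P = 0.0895

0.0895


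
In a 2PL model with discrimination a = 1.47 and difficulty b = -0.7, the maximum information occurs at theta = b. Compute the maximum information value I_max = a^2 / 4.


For 2PL, max info at theta = b = -0.7
I_max = a^2 / 4 = 1.47^2 / 4
= 2.1609 / 4
I_max = 0.5402

0.5402


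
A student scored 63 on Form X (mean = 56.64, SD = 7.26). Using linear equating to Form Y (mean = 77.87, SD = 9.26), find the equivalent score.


slope = SD_Y / SD_X = 9.26 / 7.26 ~ 1.2755
intercept = mean_Y - slope * mean_X = 77.87 - (9.26 / 7.26) * 56.64 ~ 5.6267
Y = slope * X + intercept. To avoid rounding drift from the rounded slope/intercept, evaluate the equivalent form Y = mean_Y + SD_Y * (X - mean_X) / SD_X at full precision:
Y = 77.87 + 9.26 * (63 - 56.64) / 7.26
Y = 77.87 + 9.26 * 6.36 / 7.26
Y = 77.87 + 58.8936 / 7.26
Y = 77.87 + 8.1121
Y = 85.9821

85.9821


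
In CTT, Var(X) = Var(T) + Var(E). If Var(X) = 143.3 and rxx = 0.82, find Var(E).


var_true = rxx * var_obs = 0.82 * 143.3 = 117.506
var_error = var_obs - var_true
var_error = 143.3 - 117.506
var_error = 25.794

25.794


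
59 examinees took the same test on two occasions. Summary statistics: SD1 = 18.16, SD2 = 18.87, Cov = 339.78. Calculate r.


r = cov(X,Y) / (SD_X * SD_Y)
r = 339.78 / (18.16 * 18.87)
r = 339.78 / 342.6792
r = 0.9915

0.9915


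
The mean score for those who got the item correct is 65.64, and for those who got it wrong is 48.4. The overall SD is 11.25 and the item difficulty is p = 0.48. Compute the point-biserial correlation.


q = 1 - p = 0.52
rpb = ((M1 - M0) / SD) * sqrt(p * q)
rpb = ((65.64 - 48.4) / 11.25) * sqrt(0.48 * 0.52)
rpb = 0.7656

0.7656


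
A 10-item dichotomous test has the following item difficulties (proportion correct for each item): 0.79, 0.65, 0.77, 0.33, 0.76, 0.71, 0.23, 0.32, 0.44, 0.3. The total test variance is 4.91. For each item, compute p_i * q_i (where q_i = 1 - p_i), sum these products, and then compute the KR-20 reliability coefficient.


For each item, compute p_i * q_i:
  Item 1: 0.79 * 0.21 = 0.1659
  Item 2: 0.65 * 0.35 = 0.2275
  Item 3: 0.77 * 0.23 = 0.1771
  Item 4: 0.33 * 0.67 = 0.2211
  Item 5: 0.76 * 0.24 = 0.1824
  Item 6: 0.71 * 0.29 = 0.2059
  Item 7: 0.23 * 0.77 = 0.1771
  Item 8: 0.32 * 0.68 = 0.2176
  Item 9: 0.44 * 0.56 = 0.2464
  Item 10: 0.3 * 0.7 = 0.21
Sum(p_i * q_i) = 0.1659 + 0.2275 + 0.1771 + 0.2211 + 0.1824 + 0.2059 + 0.1771 + 0.2176 + 0.2464 + 0.21 = 2.031
KR-20 = (k/(k-1)) * (1 - Sum(p_i*q_i) / Var_total)
= (10/9) * (1 - 2.031/4.91)
= 1.1111 * 0.5864
KR-20 = 0.6515

0.6515


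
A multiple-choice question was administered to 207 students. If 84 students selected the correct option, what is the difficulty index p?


Item difficulty p = number correct / total examinees
p = 84 / 207
p = 0.4058

0.4058


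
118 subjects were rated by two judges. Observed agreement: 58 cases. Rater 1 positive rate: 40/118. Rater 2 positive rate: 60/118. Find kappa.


P_o = 58/118 = 0.491525
P_e = (40*60 + 78*58) / 13924 = 0.497271
kappa = (P_o - P_e) / (1 - P_e)
kappa = (0.491525 - 0.497271) / (1 - 0.497271)
kappa = -0.0114

-0.0114


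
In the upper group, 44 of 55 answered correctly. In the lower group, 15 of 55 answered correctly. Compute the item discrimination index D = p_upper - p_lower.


p_upper = 44/55 = 0.8
p_lower = 15/55 = 0.2727
D = 0.8 - 0.2727 = 0.5273

0.5273


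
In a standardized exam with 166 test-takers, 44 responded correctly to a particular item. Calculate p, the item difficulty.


Item difficulty p = number correct / total examinees
p = 44 / 166
p = 0.2651

0.2651


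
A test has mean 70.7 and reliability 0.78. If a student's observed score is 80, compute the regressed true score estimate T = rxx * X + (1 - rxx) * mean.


T_est = rxx * X + (1 - rxx) * mean
T_est = 0.78 * 80 + 0.22 * 70.7
T_est = 62.4 + 15.554
T_est = 77.954

77.954


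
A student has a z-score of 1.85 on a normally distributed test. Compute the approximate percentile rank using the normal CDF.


CDF(z) = 0.5 * (1 + erf(z/sqrt(2)))
erf(1.3081) = 0.9357
CDF = 0.9678
Percentile rank = 0.9678 * 100 = 96.78

96.78


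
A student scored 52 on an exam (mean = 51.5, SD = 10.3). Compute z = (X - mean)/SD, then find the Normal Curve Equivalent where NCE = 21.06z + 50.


z = (X - mean) / SD = (52 - 51.5) / 10.3
z = 0.5 / 10.3
z = 0.0485
NCE = NCE = 21.06z + 50
Carry z at full precision (z = 0.5 / 10.3) into the conversion:
NCE = 21.06 * (0.5 / 10.3) + 50 = 10.53 / 10.3 + 50
NCE = 1.0223 + 50
NCE = 51.0223

51.0223


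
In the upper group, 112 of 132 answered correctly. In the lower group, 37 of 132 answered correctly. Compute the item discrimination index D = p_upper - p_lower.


p_upper = 112/132 = 0.8485
p_lower = 37/132 = 0.2803
D = 0.8485 - 0.2803 = 0.5682

0.5682


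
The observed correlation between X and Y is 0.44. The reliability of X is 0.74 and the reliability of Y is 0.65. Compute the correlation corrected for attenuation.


r_corrected = rxy / sqrt(rxx * ryy)
= 0.44 / sqrt(0.74 * 0.65)
= 0.44 / sqrt(0.481)
= 0.44 / 0.693542
r_corrected = 0.6344

0.6344


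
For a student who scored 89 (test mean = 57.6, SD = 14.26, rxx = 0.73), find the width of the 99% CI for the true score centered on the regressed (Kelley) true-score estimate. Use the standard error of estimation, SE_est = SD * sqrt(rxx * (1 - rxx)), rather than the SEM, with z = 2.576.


True score estimate = 0.73*89 + 0.27*57.6 = 80.522
SE_est = SD * sqrt(rxx * (1 - rxx)) = 14.26 * sqrt(0.73 * 0.27) = 14.26 * sqrt(0.1971) = 6.330862
CI = T_est +/- z * SE_est, so width = 2 * z * SE_est = 2 * 2.576 * 6.330862
Width = 32.6166

32.6166


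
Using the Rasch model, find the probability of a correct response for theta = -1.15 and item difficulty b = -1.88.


theta - b = -1.15 - -1.88 = 0.73
exp(-(theta - b)) = exp(-0.73) = 0.4819
P = 1 / (1 + 0.4819)
P = 0.6748

0.6748


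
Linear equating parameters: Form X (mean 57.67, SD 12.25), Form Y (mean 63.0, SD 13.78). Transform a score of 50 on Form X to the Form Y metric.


slope = SD_Y / SD_X = 13.78 / 12.25 ~ 1.1249
intercept = mean_Y - slope * mean_X = 63.0 - (13.78 / 12.25) * 57.67 ~ -1.8729
Y = slope * X + intercept. To avoid rounding drift from the rounded slope/intercept, evaluate the equivalent form Y = mean_Y + SD_Y * (X - mean_X) / SD_X at full precision:
Y = 63.0 + 13.78 * (50 - 57.67) / 12.25
Y = 63.0 - 13.78 * 7.67 / 12.25
Y = 63.0 - 105.6926 / 12.25
Y = 63.0 - 8.628
Y = 54.372

54.372


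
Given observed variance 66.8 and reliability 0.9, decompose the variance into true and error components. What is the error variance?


var_true = rxx * var_obs = 0.9 * 66.8 = 60.12
var_error = var_obs - var_true
var_error = 66.8 - 60.12
var_error = 6.68

6.68


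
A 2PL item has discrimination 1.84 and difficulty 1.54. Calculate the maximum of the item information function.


For 2PL, max info at theta = b = 1.54
I_max = a^2 / 4 = 1.84^2 / 4
= 3.3856 / 4
I_max = 0.8464

0.8464


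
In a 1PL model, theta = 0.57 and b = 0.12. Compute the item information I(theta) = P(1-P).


P = 1/(1+exp(-(0.57-0.12))) = 0.6106
I = P*(1-P) = 0.6106 * 0.3894
I = 0.2378

0.2378


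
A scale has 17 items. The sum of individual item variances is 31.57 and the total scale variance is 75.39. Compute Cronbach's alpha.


alpha = (k/(k-1)) * (1 - sum(si^2)/s_total^2)
= (17/16) * (1 - 31.57/75.39)
alpha = 0.6176

0.6176


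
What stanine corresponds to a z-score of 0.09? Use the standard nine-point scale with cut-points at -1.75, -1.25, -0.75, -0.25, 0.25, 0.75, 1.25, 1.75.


Stanine boundaries: [-1.75, -1.25, -0.75, -0.25, 0.25, 0.75, 1.25, 1.75]
z = 0.09
Check each boundary:
  z >= -1.75 -> could be stanine 2
  z >= -1.25 -> could be stanine 3
  z >= -0.75 -> could be stanine 4
  z >= -0.25 -> could be stanine 5
  z < 0.25
  z < 0.75
  z < 1.25
  z < 1.75
Highest qualifying boundary gives stanine = 5

5


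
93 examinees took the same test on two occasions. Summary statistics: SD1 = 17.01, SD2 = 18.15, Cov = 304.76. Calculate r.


r = cov(X,Y) / (SD_X * SD_Y)
r = 304.76 / (17.01 * 18.15)
r = 304.76 / 308.7315
r = 0.9871

0.9871


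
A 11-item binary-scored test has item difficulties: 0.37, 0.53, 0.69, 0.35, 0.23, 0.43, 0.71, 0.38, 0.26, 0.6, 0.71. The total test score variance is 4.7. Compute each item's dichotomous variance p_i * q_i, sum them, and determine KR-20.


For each item, compute p_i * q_i:
  Item 1: 0.37 * 0.63 = 0.2331
  Item 2: 0.53 * 0.47 = 0.2491
  Item 3: 0.69 * 0.31 = 0.2139
  Item 4: 0.35 * 0.65 = 0.2275
  Item 5: 0.23 * 0.77 = 0.1771
  Item 6: 0.43 * 0.57 = 0.2451
  Item 7: 0.71 * 0.29 = 0.2059
  Item 8: 0.38 * 0.62 = 0.2356
  Item 9: 0.26 * 0.74 = 0.1924
  Item 10: 0.6 * 0.4 = 0.24
  Item 11: 0.71 * 0.29 = 0.2059
Sum(p_i * q_i) = 0.2331 + 0.2491 + 0.2139 + 0.2275 + 0.1771 + 0.2451 + 0.2059 + 0.2356 + 0.1924 + 0.24 + 0.2059 = 2.4256
KR-20 = (k/(k-1)) * (1 - Sum(p_i*q_i) / Var_total)
= (11/10) * (1 - 2.4256/4.7)
= 1.1 * 0.4839
KR-20 = 0.5323

0.5323


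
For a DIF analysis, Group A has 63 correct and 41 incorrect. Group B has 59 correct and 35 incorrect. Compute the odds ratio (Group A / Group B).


Odds_A = 63/41 = 1.5366
Odds_B = 59/35 = 1.6857
OR = Odds_A / Odds_B = 1.5366 / 1.6857
Exactly, OR = (63 * 35) / (41 * 59) = 2205 / 2419
OR = 0.9115

0.9115


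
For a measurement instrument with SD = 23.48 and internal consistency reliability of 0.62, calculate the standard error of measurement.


SEM = SD * sqrt(1 - rxx)
SEM = 23.48 * sqrt(1 - 0.62)
SEM = 23.48 * sqrt(0.38) = 23.48 * 0.616441
SEM = 14.474

14.474


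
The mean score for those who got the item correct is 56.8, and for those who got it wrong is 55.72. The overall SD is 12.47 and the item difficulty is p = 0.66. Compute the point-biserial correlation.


q = 1 - p = 0.34
rpb = ((M1 - M0) / SD) * sqrt(p * q)
rpb = ((56.8 - 55.72) / 12.47) * sqrt(0.66 * 0.34)
rpb = 0.041

0.041


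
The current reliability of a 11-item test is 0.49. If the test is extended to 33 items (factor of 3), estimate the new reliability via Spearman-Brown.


r_new = (n * rxx) / (1 + (n-1) * rxx)
r_new = (3 * 0.49) / (1 + 2 * 0.49)
r_new = 1.47 / 1.98
r_new = 0.7424

0.7424


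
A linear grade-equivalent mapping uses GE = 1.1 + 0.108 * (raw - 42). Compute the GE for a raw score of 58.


raw - median = 58 - 42 = 16
slope * diff = 0.108 * 16 = 1.728
GE = 1.1 + 1.728
GE = 2.828

2.828


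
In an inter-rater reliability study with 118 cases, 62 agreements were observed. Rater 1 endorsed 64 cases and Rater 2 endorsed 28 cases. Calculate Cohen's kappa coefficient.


P_o = 62/118 = 0.525424
P_e = (64*28 + 54*90) / 13924 = 0.477736
kappa = (P_o - P_e) / (1 - P_e)
kappa = (0.525424 - 0.477736) / (1 - 0.477736)
kappa = 0.0913

0.0913


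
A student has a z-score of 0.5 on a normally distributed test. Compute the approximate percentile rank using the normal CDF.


CDF(z) = 0.5 * (1 + erf(z/sqrt(2)))
erf(0.3536) = 0.3829
CDF = 0.6915
Percentile rank = 0.6915 * 100 = 69.15

69.15


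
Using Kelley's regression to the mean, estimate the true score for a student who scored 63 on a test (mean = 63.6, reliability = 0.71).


T_est = rxx * X + (1 - rxx) * mean
T_est = 0.71 * 63 + 0.29 * 63.6
T_est = 44.73 + 18.444
T_est = 63.174

63.174


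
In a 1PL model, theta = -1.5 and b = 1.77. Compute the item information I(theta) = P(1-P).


P = 1/(1+exp(-(-1.5-1.77))) = 0.0366
I = P*(1-P) = 0.0366 * 0.9634
I = 0.0353

0.0353


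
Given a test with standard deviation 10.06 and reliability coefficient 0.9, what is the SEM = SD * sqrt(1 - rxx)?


SEM = SD * sqrt(1 - rxx)
SEM = 10.06 * sqrt(1 - 0.9)
SEM = 10.06 * sqrt(0.1) = 10.06 * 0.316228
SEM = 3.1813

3.1813


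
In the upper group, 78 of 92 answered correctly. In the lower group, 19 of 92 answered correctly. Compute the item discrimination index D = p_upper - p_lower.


p_upper = 78/92 = 0.8478
p_lower = 19/92 = 0.2065
D = 0.8478 - 0.2065 = 0.6413

0.6413


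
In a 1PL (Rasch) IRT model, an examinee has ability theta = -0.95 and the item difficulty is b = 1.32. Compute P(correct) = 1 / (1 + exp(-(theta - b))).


theta - b = -0.95 - 1.32 = -2.27
exp(-(theta - b)) = exp(2.27) = 9.6794
P = 1 / (1 + 9.6794)
P = 0.0936

0.0936


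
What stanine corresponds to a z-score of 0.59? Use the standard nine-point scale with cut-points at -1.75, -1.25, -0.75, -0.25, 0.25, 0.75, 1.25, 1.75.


Stanine boundaries: [-1.75, -1.25, -0.75, -0.25, 0.25, 0.75, 1.25, 1.75]
z = 0.59
Check each boundary:
  z >= -1.75 -> could be stanine 2
  z >= -1.25 -> could be stanine 3
  z >= -0.75 -> could be stanine 4
  z >= -0.25 -> could be stanine 5
  z >= 0.25 -> could be stanine 6
  z < 0.75
  z < 1.25
  z < 1.75
Highest qualifying boundary gives stanine = 6

6


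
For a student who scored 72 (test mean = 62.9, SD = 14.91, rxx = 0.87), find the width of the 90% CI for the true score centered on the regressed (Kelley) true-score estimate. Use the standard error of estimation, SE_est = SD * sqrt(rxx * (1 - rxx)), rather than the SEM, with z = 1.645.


True score estimate = 0.87*72 + 0.13*62.9 = 70.817
SE_est = SD * sqrt(rxx * (1 - rxx)) = 14.91 * sqrt(0.87 * 0.13) = 14.91 * sqrt(0.1131) = 5.014284
CI = T_est +/- z * SE_est, so width = 2 * z * SE_est = 2 * 1.645 * 5.014284
Width = 16.497

16.497


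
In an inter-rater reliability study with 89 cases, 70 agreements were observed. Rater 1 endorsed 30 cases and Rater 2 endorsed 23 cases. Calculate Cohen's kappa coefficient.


P_o = 70/89 = 0.786517
P_e = (30*23 + 59*66) / 7921 = 0.578715
kappa = (P_o - P_e) / (1 - P_e)
kappa = (0.786517 - 0.578715) / (1 - 0.578715)
kappa = 0.4933

0.4933


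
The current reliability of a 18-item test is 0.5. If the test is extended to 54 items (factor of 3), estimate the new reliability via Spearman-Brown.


r_new = (n * rxx) / (1 + (n-1) * rxx)
r_new = (3 * 0.5) / (1 + 2 * 0.5)
r_new = 1.5 / 2.0
r_new = 0.75

0.75


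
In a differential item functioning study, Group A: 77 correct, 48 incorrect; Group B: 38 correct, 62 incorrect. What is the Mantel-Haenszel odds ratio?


Odds_A = 77/48 = 1.6042
Odds_B = 38/62 = 0.6129
OR = Odds_A / Odds_B = 1.6042 / 0.6129
Exactly, OR = (77 * 62) / (48 * 38) = 4774 / 1824
OR = 2.6173

2.6173


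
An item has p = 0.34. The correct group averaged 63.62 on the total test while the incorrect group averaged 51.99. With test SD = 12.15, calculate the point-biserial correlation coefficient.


q = 1 - p = 0.66
rpb = ((M1 - M0) / SD) * sqrt(p * q)
rpb = ((63.62 - 51.99) / 12.15) * sqrt(0.34 * 0.66)
rpb = 0.4534

0.4534


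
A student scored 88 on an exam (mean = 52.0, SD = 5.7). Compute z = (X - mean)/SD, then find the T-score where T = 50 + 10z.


z = (X - mean) / SD = (88 - 52.0) / 5.7
z = 36.0 / 5.7
z = 6.3158
T-score = T = 50 + 10z
Carry z at full precision (z = 36.0 / 5.7) into the conversion:
T-score = 50 + 10 * (36.0 / 5.7) = 50 + 360 / 5.7
T-score = 50 + 63.1579
T-score = 113.1579

113.1579


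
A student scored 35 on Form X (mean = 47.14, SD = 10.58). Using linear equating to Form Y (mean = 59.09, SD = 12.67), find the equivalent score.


slope = SD_Y / SD_X = 12.67 / 10.58 ~ 1.1975
intercept = mean_Y - slope * mean_X = 59.09 - (12.67 / 10.58) * 47.14 ~ 2.6378
Y = slope * X + intercept. To avoid rounding drift from the rounded slope/intercept, evaluate the equivalent form Y = mean_Y + SD_Y * (X - mean_X) / SD_X at full precision:
Y = 59.09 + 12.67 * (35 - 47.14) / 10.58
Y = 59.09 - 12.67 * 12.14 / 10.58
Y = 59.09 - 153.8138 / 10.58
Y = 59.09 - 14.5382
Y = 44.5518

44.5518


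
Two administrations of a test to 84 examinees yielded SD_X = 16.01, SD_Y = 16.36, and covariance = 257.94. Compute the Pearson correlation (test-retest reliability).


r = cov(X,Y) / (SD_X * SD_Y)
r = 257.94 / (16.01 * 16.36)
r = 257.94 / 261.9236
r = 0.9848

0.9848


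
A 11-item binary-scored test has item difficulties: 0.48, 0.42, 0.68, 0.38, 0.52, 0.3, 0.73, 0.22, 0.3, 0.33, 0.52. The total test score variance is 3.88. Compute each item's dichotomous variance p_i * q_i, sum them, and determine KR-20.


For each item, compute p_i * q_i:
  Item 1: 0.48 * 0.52 = 0.2496
  Item 2: 0.42 * 0.58 = 0.2436
  Item 3: 0.68 * 0.32 = 0.2176
  Item 4: 0.38 * 0.62 = 0.2356
  Item 5: 0.52 * 0.48 = 0.2496
  Item 6: 0.3 * 0.7 = 0.21
  Item 7: 0.73 * 0.27 = 0.1971
  Item 8: 0.22 * 0.78 = 0.1716
  Item 9: 0.3 * 0.7 = 0.21
  Item 10: 0.33 * 0.67 = 0.2211
  Item 11: 0.52 * 0.48 = 0.2496
Sum(p_i * q_i) = 0.2496 + 0.2436 + 0.2176 + 0.2356 + 0.2496 + 0.21 + 0.1971 + 0.1716 + 0.21 + 0.2211 + 0.2496 = 2.4554
KR-20 = (k/(k-1)) * (1 - Sum(p_i*q_i) / Var_total)
= (11/10) * (1 - 2.4554/3.88)
= 1.1 * 0.3672
KR-20 = 0.4039

0.4039


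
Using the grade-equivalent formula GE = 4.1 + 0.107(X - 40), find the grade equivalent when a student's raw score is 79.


raw - median = 79 - 40 = 39
slope * diff = 0.107 * 39 = 4.173
GE = 4.1 + 4.173
GE = 8.273

8.273


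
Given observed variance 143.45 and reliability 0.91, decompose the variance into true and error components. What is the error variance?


var_true = rxx * var_obs = 0.91 * 143.45 = 130.5395
var_error = var_obs - var_true
var_error = 143.45 - 130.5395
var_error = 12.9105

12.9105


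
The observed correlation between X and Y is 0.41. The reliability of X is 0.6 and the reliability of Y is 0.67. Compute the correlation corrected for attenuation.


r_corrected = rxy / sqrt(rxx * ryy)
= 0.41 / sqrt(0.6 * 0.67)
= 0.41 / sqrt(0.402)
= 0.41 / 0.634035
r_corrected = 0.6467

0.6467


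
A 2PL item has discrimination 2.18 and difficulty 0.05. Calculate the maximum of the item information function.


For 2PL, max info at theta = b = 0.05
I_max = a^2 / 4 = 2.18^2 / 4
= 4.7524 / 4
I_max = 1.1881

1.1881


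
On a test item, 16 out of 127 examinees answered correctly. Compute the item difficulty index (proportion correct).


Item difficulty p = number correct / total examinees
p = 16 / 127
p = 0.126

0.126


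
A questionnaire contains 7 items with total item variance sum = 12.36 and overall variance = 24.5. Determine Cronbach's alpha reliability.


alpha = (k/(k-1)) * (1 - sum(si^2)/s_total^2)
= (7/6) * (1 - 12.36/24.5)
alpha = 0.5781

0.5781


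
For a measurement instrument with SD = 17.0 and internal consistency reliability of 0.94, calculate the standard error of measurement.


SEM = SD * sqrt(1 - rxx)
SEM = 17.0 * sqrt(1 - 0.94)
SEM = 17.0 * sqrt(0.06) = 17.0 * 0.244949
SEM = 4.1641

4.1641


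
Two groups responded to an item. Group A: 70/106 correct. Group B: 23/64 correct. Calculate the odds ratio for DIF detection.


Odds_A = 70/36 = 1.9444
Odds_B = 23/41 = 0.561
OR = Odds_A / Odds_B = 1.9444 / 0.561
Exactly, OR = (70 * 41) / (36 * 23) = 2870 / 828
OR = 3.4662

3.4662


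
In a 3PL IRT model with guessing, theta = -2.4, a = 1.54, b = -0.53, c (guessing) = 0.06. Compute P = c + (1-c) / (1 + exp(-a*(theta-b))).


logit = 1.54*(-2.4 - -0.53) = -2.8798
P* = 1/(1 + exp(--2.8798)) = 0.0532
P = 0.06 + (1 - 0.06) * 0.0532
P = 0.11

0.11
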